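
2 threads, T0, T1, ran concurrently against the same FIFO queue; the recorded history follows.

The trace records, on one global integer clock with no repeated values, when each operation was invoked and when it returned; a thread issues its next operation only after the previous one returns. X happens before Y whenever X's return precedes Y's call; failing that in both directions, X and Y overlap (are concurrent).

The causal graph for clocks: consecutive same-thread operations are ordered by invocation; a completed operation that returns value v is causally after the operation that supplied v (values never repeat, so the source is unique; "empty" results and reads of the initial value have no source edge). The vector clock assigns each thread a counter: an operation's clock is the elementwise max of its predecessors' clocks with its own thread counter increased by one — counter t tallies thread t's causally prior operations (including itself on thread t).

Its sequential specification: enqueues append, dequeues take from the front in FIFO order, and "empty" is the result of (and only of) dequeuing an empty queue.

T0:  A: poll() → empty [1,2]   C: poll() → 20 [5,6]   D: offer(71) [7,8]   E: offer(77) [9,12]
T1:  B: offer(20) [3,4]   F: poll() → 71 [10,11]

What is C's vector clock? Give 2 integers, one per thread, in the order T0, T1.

(2, 1)

no predecessors for B (invoked 3): T1 increments from zero → (0, 1)
no predecessors for A (invoked 1): T0 increments from zero → (1, 0)
invoked at 5, C merges VC(A)=(1, 0), VC(B)=(0, 1) and bumps T0's slot → (2, 1)
invoked at 7, D merges VC(C)=(2, 1) and bumps T0's slot → (3, 1)
invoked at 10, F merges VC(B)=(0, 1), VC(D)=(3, 1) and bumps T1's slot → (3, 2)
invoked at 9, E merges VC(D)=(3, 1) and bumps T0's slot → (4, 1)
target: VC(C) = (2, 1)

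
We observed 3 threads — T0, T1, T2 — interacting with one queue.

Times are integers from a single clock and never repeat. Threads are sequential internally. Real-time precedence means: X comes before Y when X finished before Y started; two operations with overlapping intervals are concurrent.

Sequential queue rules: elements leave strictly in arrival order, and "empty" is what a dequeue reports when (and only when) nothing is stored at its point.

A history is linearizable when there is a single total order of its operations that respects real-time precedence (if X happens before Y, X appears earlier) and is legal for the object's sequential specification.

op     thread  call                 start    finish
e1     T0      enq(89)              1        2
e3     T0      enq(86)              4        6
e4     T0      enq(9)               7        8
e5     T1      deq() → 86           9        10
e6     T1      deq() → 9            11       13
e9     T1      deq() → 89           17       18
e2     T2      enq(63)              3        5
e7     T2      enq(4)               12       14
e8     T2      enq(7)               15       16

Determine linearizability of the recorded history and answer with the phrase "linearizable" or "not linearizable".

the violation lands at event 10, e5's response at time 10: events 1..9 linearize, events 1..10 do not
the 5 completed operations admit 2 real-time orders; each fails the queue replay
for example e1, e2, e3, e4, e5 fails at step 5: e5 deq() → 86 is not legal there
for example e1, e3, e2, e4, e5 fails at step 5: e5 deq() → 86 is not legal there

not linearizable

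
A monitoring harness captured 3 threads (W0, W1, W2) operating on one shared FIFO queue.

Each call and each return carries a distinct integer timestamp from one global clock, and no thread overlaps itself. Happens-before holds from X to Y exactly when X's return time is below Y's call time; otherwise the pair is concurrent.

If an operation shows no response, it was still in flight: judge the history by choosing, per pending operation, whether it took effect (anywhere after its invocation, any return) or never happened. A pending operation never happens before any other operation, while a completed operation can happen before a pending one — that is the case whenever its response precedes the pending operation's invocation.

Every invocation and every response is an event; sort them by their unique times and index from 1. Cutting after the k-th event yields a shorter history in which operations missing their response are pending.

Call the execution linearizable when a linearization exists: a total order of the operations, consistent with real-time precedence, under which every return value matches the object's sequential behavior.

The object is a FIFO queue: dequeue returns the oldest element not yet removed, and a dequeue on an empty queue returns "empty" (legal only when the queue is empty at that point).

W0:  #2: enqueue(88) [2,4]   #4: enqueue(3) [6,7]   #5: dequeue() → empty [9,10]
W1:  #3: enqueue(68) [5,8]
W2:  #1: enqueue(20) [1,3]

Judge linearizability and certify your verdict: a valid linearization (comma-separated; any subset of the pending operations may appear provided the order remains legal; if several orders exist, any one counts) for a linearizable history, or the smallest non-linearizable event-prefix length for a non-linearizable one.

not linearizable — minimal violating prefix: 10 events

events 1..9 are fine; event 10 — the response of #5 at time 10 — makes the prefix non-linearizable
4 orders of the 5 completed FIFO queue ops respect real time; none is legal
for example #1, #2, #3, #4, #5 fails at step 5: #5 dequeue() → empty is not legal there
for example #1, #2, #4, #3, #5 fails at step 5: #5 dequeue() → empty is not legal there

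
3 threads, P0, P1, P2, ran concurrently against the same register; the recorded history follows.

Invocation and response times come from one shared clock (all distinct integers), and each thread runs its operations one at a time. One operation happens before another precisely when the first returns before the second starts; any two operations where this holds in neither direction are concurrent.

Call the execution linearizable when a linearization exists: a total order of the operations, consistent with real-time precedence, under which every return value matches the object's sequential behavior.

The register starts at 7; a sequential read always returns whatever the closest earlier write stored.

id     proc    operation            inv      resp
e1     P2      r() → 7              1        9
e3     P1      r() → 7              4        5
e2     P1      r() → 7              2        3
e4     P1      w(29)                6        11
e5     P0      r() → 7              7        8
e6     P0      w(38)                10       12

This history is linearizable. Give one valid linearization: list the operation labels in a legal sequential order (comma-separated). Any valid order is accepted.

after step 1 (e1 r() → 7): value 7
after step 2 (e2 r() → 7): value 7
after step 3 (e3 r() → 7): value 7
after step 4 (e5 r() → 7): value 7
after step 5 (e4 w(29)): value 29
after step 6 (e6 w(38)): value 38

e1, e2, e3, e5, e4, e6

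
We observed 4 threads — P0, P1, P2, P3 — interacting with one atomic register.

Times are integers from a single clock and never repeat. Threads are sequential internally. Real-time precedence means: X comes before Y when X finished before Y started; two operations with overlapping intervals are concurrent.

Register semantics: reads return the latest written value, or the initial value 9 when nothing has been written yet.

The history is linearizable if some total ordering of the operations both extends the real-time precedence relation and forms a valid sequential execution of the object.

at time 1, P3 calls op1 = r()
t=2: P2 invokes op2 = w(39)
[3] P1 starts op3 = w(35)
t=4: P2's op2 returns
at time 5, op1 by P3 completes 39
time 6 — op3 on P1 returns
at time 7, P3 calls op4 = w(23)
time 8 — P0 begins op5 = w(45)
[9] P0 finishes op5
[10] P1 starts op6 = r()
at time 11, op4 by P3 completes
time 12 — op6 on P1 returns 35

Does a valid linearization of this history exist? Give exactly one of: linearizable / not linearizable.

cut after 11 events: linearizable; cut after 12 events (op6 responds, time 12): not linearizable
6 completed operations, 18 real-time-consistent orders — every atomic register replay fails
sample order op1, op2, op3, op4, op5, op6 stalls at step 1 — op1 r() → 39 has no legal effect
sample order op1, op2, op3, op5, op4, op6 stalls at step 1 — op1 r() → 39 has no legal effect

not linearizable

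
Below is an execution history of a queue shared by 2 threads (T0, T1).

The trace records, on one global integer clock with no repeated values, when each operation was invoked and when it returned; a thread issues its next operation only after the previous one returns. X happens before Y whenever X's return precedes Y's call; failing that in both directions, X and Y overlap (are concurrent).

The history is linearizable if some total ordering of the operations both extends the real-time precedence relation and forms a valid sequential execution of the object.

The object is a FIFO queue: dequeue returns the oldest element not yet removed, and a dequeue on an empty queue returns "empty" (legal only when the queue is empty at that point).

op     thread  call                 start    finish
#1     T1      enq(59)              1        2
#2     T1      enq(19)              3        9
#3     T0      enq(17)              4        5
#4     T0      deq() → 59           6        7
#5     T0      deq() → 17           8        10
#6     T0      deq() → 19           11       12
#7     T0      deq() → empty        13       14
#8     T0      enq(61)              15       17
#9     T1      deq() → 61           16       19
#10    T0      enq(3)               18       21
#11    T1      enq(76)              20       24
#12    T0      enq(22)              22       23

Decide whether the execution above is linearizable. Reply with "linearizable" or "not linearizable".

linearizable

a witness: #1, #3, #2, #4, #5, #6, #7, #8, #9, #10, #11, #12
step 1: #1 enq(59) — queue <59>
step 2: #3 enq(17) — queue <59,17>
step 3: #2 enq(19) — queue <59,17,19>
step 4: #4 deq() → 59 — queue <17,19>
step 5: #5 deq() → 17 — queue <19>
step 6: #6 deq() → 19 — queue <>
step 7: #7 deq() → empty — queue <>
step 8: #8 enq(61) — queue <61>
step 9: #9 deq() → 61 — queue <>
step 10: #10 enq(3) — queue <3>
step 11: #11 enq(76) — queue <3,76>
step 12: #12 enq(22) — queue <3,76,22>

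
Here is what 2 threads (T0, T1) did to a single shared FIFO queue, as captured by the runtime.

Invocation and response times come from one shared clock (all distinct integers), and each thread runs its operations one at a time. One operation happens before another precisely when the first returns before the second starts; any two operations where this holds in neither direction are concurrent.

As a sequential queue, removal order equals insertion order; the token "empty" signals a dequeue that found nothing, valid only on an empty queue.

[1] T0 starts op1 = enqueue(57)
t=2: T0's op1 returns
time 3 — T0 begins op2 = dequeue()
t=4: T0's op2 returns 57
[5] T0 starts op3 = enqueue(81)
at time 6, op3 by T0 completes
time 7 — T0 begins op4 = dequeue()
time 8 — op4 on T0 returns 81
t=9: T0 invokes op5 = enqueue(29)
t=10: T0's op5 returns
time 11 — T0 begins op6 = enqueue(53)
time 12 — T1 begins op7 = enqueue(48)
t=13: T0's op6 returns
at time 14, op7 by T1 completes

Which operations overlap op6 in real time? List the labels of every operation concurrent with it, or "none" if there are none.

concurrent with op6 ([11,13]): every op whose interval crosses 11..13
op1 [1,2]: before
op2 [3,4]: before
op3 [5,6]: before
op4 [7,8]: before
op5 [9,10]: before
op7 [12,14]: concurrent

op7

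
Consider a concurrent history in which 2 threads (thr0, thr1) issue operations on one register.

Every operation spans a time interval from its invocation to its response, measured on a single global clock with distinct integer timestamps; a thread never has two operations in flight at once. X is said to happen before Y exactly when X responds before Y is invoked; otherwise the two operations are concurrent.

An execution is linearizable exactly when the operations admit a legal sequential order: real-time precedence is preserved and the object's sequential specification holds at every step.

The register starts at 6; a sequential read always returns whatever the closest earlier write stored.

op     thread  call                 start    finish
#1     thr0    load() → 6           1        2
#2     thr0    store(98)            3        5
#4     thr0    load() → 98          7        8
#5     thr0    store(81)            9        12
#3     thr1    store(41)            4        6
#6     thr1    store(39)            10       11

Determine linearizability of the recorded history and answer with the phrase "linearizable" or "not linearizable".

linearizable

one valid linearization: #1, #3, #2, #4, #5, #6
1. #1 load() → 6, leaving value 6
2. #3 store(41), leaving value 41
3. #2 store(98), leaving value 98
4. #4 load() → 98, leaving value 98
5. #5 store(81), leaving value 81
6. #6 store(39), leaving value 39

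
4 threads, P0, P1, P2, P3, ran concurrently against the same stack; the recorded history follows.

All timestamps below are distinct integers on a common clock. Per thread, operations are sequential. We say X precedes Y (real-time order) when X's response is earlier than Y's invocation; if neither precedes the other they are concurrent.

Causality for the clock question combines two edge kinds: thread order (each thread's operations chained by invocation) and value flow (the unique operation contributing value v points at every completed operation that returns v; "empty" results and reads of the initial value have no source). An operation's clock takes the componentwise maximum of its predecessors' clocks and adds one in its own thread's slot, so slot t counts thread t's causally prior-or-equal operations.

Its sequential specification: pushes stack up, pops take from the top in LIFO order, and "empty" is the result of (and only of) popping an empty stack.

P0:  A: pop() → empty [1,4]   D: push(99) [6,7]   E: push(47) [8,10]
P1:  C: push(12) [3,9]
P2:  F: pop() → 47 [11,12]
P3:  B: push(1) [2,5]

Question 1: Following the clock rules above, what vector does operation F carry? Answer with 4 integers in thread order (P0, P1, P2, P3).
(3, 0, 1, 0)

no predecessors for B (invoked 2): P3 increments from zero → (0, 0, 0, 1)
no predecessors for C (invoked 3): P1 increments from zero → (0, 1, 0, 0)
no predecessors for A (invoked 1): P0 increments from zero → (1, 0, 0, 0)
D, invoked 6, takes VC(A)=(1, 0, 0, 0) under max, adds 1 for P0 → (2, 0, 0, 0)
E, invoked 8, takes VC(D)=(2, 0, 0, 0) under max, adds 1 for P0 → (3, 0, 0, 0)
F, invoked 11, takes VC(E)=(3, 0, 0, 0) under max, adds 1 for P2 → (3, 0, 1, 0)
target: VC(F) = (3, 0, 1, 0)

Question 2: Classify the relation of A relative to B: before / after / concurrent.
concurrent

A spans [1,4], B spans [2,5]
the intervals overlap in both directions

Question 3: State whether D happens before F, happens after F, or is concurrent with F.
before

D spans [6,7], F spans [11,12]
resp(D)=7 < inv(F)=11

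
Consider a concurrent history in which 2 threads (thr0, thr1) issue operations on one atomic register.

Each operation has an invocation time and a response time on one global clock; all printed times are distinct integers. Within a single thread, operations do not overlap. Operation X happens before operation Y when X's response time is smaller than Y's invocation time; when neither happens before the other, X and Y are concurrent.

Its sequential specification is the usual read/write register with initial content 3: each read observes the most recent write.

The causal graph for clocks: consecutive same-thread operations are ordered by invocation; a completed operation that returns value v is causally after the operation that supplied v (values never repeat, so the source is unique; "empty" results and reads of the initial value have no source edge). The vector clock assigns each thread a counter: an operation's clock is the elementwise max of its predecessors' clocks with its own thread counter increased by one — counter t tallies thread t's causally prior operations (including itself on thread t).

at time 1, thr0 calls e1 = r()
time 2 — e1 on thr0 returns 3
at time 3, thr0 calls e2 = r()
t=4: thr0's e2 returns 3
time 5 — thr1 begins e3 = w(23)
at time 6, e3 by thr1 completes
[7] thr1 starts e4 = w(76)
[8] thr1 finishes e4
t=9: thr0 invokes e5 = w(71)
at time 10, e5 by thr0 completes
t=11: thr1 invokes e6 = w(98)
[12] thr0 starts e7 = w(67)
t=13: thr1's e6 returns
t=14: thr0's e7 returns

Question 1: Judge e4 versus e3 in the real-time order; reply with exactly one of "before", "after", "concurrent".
after

e4 spans [7,8], e3 spans [5,6]
resp(e3)=6 < inv(e4)=7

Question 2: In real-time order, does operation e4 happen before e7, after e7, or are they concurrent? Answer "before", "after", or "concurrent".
before

e4 spans [7,8], e7 spans [12,14]
resp(e4)=8 < inv(e7)=12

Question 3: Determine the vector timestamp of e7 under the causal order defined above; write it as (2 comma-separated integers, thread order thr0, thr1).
(4, 0)

e3, invoked 5, has no incoming edges; only thr1's bump applies → (0, 1)
e1, invoked 1, has no incoming edges; only thr0's bump applies → (1, 0)
invoked at 7, e4 merges VC(e3)=(0, 1) and bumps thr1's slot → (0, 2)
invoked at 3, e2 merges VC(e1)=(1, 0) and bumps thr0's slot → (2, 0)
invoked at 11, e6 merges VC(e4)=(0, 2) and bumps thr1's slot → (0, 3)
invoked at 9, e5 merges VC(e2)=(2, 0) and bumps thr0's slot → (3, 0)
invoked at 12, e7 merges VC(e5)=(3, 0) and bumps thr0's slot → (4, 0)
target: VC(e7) = (4, 0)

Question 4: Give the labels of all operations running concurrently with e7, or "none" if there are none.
e6

concurrent with e7 ([12,14]): every op whose interval crosses 12..14
e1 [1,2]: before
e2 [3,4]: before
e3 [5,6]: before
e4 [7,8]: before
e5 [9,10]: before
e6 [11,13]: concurrent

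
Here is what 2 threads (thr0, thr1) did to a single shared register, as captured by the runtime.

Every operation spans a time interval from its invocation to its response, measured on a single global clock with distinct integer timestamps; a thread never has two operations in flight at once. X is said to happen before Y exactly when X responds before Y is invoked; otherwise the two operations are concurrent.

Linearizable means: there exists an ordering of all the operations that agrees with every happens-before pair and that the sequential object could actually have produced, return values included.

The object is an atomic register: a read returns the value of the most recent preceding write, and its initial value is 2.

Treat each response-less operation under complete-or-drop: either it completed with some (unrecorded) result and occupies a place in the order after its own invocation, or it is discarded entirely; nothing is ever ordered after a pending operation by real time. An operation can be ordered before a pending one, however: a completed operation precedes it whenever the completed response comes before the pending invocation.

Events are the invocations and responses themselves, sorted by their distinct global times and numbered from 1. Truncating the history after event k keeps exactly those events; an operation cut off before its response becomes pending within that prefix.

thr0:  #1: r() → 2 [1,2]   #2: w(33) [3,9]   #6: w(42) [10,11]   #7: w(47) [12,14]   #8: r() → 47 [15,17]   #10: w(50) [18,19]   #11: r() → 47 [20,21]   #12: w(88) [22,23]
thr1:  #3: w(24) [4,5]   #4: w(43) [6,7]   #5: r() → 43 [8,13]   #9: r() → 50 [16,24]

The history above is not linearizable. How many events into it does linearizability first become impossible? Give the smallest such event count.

a valid linearization of events 1..20 exists, for instance #1, #2, #3, #4, #5, #6, #7, #8, #9, #10:
after step 1 (#1 r() → 2): value 2
after step 2 (#2 w(33)): value 33
after step 3 (#3 w(24)): value 24
after step 4 (#4 w(43)): value 43
after step 5 (#5 r() → 43): value 43
after step 6 (#6 w(42)): value 42
after step 7 (#7 w(47)): value 47
after step 8 (#8 r() → 47): value 47
after step 9 (#9 r() (pending, included)): value 47
after step 10 (#10 w(50)): value 50
at event 21 (#11's time-21 response) nothing linearizes any more
completion choices over the 1 pending operation (#9) were checked; none helps
for example #1, #2, #3, #4, #5, #6, #7, #8, #10, #11 (pending dropped) fails at step 10: #11 r() → 47 is not legal there
for example #1, #2, #3, #4, #6, #5, #7, #8, #10, #11 (pending dropped) fails at step 6: #5 r() → 43 is not legal there

21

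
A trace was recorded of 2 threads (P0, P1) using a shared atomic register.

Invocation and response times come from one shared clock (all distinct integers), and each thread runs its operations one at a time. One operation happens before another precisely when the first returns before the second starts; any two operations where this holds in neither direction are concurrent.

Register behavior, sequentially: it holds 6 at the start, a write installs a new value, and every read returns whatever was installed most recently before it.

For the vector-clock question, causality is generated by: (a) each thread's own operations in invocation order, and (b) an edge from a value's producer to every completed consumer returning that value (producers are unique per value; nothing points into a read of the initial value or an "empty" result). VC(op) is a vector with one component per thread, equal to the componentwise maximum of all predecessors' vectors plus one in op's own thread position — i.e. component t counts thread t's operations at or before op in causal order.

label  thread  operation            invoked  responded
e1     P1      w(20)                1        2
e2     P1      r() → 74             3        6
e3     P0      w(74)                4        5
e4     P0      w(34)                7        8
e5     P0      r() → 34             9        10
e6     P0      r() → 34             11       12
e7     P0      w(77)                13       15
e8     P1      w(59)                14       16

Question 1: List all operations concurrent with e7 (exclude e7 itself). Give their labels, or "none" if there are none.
concurrent with e7 ([13,15]): every op whose interval crosses 13..15
e1 [1,2]: before
e2 [3,6]: before
e3 [4,5]: before
e4 [7,8]: before
e5 [9,10]: before
e6 [11,12]: before
e8 [14,16]: concurrent

e8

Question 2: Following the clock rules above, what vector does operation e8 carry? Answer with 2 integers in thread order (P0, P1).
e1 (invocation 1): nothing precedes it; P1's component alone gives (0, 1)
e3 (invocation 4): nothing precedes it; P0's component alone gives (1, 0)
e4 (invocation 7): componentwise max over VC(e3)=(1, 0), +1 at P0, giving (2, 0)
e2 (invocation 3): componentwise max over VC(e1)=(0, 1), VC(e3)=(1, 0), +1 at P1, giving (1, 2)
e5 (invocation 9): componentwise max over VC(e4)=(2, 0), +1 at P0, giving (3, 0)
e8 (invocation 14): componentwise max over VC(e2)=(1, 2), +1 at P1, giving (1, 3)
e6 (invocation 11): componentwise max over VC(e4)=(2, 0), VC(e5)=(3, 0), +1 at P0, giving (4, 0)
e7 (invocation 13): componentwise max over VC(e6)=(4, 0), +1 at P0, giving (5, 0)
target: VC(e8) = (1, 3)

(1, 3)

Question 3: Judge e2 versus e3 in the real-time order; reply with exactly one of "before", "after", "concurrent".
e2 spans [3,6], e3 spans [4,5]
the intervals overlap in both directions

concurrent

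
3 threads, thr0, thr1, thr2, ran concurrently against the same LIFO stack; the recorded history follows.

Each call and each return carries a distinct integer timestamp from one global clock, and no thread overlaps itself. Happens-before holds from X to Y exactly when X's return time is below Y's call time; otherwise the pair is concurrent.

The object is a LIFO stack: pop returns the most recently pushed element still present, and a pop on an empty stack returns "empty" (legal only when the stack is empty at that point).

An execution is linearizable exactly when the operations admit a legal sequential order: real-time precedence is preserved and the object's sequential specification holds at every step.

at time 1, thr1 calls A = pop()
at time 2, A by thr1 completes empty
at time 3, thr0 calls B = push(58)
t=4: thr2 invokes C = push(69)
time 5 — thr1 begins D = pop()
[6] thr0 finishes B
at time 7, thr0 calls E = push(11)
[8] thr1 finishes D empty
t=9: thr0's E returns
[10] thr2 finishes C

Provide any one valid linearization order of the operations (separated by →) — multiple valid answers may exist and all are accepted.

A → D → B → C → E

1. A pop() → empty, leaving stack <>
2. D pop() → empty, leaving stack <>
3. B push(58), leaving stack <58>
4. C push(69), leaving stack <58,69>
5. E push(11), leaving stack <58,69,11>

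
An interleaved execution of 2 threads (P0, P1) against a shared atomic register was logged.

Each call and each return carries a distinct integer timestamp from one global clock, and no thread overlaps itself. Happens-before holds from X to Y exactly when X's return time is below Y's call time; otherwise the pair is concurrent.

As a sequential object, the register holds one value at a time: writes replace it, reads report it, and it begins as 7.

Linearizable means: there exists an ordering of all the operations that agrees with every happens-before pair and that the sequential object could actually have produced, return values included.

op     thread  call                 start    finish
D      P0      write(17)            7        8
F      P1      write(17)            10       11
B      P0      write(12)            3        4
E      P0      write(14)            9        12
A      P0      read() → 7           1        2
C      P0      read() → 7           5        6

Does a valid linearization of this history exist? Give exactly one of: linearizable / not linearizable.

not linearizable

cut after 5 events: linearizable; cut after 6 events (C responds, time 6): not linearizable
one real-time candidate order over the 3 completed operations — the atomic register replay rejects it
for example A, B, C fails at step 3: C read() → 7 is not legal there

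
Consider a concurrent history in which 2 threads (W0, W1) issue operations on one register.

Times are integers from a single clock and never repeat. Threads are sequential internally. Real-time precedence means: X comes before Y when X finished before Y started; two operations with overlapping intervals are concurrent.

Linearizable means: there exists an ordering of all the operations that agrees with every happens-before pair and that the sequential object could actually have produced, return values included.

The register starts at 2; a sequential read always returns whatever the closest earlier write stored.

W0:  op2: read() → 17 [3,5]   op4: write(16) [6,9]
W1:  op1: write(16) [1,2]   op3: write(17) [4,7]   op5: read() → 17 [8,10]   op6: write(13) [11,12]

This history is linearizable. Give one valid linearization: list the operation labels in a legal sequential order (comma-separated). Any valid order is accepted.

op1, op3, op2, op5, op4, op6

step 1: op1 write(16) — value 16
step 2: op3 write(17) — value 17
step 3: op2 read() → 17 — value 17
step 4: op5 read() → 17 — value 17
step 5: op4 write(16) — value 16
step 6: op6 write(13) — value 13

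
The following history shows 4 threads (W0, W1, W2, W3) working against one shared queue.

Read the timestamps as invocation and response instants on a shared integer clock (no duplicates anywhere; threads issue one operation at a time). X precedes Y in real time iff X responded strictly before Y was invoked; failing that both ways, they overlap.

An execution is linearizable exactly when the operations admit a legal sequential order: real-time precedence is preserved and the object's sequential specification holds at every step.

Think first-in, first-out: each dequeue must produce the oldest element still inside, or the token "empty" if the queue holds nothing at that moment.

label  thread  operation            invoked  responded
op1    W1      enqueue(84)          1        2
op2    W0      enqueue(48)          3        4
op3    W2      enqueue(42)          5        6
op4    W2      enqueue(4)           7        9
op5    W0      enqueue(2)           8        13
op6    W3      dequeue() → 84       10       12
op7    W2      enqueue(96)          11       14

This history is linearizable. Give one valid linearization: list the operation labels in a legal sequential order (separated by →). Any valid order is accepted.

1. op1 enqueue(84), leaving queue <84>
2. op2 enqueue(48), leaving queue <84,48>
3. op3 enqueue(42), leaving queue <84,48,42>
4. op4 enqueue(4), leaving queue <84,48,42,4>
5. op5 enqueue(2), leaving queue <84,48,42,4,2>
6. op6 dequeue() → 84, leaving queue <48,42,4,2>
7. op7 enqueue(96), leaving queue <48,42,4,2,96>

op1 → op2 → op3 → op4 → op5 → op6 → op7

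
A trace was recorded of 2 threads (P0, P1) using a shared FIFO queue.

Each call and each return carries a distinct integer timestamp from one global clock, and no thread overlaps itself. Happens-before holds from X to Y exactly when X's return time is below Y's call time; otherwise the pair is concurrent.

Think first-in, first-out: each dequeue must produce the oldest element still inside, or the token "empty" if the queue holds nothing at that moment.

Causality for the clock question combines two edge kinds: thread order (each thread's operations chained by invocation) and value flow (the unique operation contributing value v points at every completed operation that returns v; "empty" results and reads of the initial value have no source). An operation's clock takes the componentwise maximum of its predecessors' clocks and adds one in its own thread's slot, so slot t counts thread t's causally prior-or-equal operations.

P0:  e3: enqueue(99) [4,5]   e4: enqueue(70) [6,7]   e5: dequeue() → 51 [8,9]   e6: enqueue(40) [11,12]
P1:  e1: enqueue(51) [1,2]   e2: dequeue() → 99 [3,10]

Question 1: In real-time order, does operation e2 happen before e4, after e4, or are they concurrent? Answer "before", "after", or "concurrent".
Answer: concurrent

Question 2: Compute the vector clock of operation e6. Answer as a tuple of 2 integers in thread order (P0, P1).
Answer: (4, 1)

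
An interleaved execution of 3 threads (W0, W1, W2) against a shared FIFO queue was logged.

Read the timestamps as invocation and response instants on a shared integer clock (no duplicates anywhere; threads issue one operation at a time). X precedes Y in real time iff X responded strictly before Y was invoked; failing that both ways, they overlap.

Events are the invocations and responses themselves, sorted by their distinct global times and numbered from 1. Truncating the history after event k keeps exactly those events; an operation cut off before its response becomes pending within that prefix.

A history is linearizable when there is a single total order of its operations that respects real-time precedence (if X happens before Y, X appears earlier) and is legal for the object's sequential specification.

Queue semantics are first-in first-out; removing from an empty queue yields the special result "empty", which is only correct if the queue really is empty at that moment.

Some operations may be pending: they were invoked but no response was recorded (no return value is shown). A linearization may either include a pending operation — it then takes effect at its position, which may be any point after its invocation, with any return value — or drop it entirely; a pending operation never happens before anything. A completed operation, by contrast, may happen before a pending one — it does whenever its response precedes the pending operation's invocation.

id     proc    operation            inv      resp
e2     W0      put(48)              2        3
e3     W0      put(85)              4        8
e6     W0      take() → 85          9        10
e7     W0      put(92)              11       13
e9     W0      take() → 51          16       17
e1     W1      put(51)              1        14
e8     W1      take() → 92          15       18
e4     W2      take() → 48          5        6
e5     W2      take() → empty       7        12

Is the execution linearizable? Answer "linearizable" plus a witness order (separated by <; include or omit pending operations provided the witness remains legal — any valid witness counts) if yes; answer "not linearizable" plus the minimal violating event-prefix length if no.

linearizable — witness: e2 < e3 < e4 < e6 < e5 < e1 < e7 < e9 < e8

after step 1 (e2 put(48)): queue <48>
after step 2 (e3 put(85)): queue <48,85>
after step 3 (e4 take() → 48): queue <85>
after step 4 (e6 take() → 85): queue <>
after step 5 (e5 take() → empty): queue <>
after step 6 (e1 put(51)): queue <51>
after step 7 (e7 put(92)): queue <51,92>
after step 8 (e9 take() → 51): queue <92>
after step 9 (e8 take() → 92): queue <>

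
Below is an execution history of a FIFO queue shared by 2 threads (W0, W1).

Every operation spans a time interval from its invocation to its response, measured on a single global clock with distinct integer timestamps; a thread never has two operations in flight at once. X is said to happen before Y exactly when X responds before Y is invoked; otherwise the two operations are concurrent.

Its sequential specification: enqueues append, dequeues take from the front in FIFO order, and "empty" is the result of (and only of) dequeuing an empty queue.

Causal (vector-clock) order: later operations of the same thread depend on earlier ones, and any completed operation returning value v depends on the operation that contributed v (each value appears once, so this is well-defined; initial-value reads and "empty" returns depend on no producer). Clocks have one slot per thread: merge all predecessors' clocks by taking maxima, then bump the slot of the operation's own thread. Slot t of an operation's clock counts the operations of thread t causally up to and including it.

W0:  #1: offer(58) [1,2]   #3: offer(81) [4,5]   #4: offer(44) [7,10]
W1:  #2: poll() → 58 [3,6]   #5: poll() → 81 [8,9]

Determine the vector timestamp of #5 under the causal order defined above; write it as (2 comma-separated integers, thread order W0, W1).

root op #1, invoked 1: fresh clock plus W0's own tick → (1, 0)
#2 (invocation 3): componentwise max over VC(#1)=(1, 0), +1 at W1, giving (1, 1)
#3 (invocation 4): componentwise max over VC(#1)=(1, 0), +1 at W0, giving (2, 0)
#4 (invocation 7): componentwise max over VC(#3)=(2, 0), +1 at W0, giving (3, 0)
#5 (invocation 8): componentwise max over VC(#2)=(1, 1), VC(#3)=(2, 0), +1 at W1, giving (2, 2)
target: VC(#5) = (2, 2)

(2, 2)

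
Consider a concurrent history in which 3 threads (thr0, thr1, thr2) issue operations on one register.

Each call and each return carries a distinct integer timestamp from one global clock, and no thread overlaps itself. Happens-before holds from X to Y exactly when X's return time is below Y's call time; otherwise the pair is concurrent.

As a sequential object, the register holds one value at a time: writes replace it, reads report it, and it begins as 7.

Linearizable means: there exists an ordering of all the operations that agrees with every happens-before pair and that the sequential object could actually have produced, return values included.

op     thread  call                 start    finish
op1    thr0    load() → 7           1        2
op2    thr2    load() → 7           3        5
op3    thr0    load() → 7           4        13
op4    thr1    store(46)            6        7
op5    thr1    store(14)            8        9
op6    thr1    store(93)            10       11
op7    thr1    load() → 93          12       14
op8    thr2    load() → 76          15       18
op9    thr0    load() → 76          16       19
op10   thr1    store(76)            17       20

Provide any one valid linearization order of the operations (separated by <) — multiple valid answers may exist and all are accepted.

op1 < op2 < op3 < op4 < op5 < op6 < op7 < op10 < op8 < op9

after step 1 (op1 load() → 7): value 7
after step 2 (op2 load() → 7): value 7
after step 3 (op3 load() → 7): value 7
after step 4 (op4 store(46)): value 46
after step 5 (op5 store(14)): value 14
after step 6 (op6 store(93)): value 93
after step 7 (op7 load() → 93): value 93
after step 8 (op10 store(76)): value 76
after step 9 (op8 load() → 76): value 76
after step 10 (op9 load() → 76): value 76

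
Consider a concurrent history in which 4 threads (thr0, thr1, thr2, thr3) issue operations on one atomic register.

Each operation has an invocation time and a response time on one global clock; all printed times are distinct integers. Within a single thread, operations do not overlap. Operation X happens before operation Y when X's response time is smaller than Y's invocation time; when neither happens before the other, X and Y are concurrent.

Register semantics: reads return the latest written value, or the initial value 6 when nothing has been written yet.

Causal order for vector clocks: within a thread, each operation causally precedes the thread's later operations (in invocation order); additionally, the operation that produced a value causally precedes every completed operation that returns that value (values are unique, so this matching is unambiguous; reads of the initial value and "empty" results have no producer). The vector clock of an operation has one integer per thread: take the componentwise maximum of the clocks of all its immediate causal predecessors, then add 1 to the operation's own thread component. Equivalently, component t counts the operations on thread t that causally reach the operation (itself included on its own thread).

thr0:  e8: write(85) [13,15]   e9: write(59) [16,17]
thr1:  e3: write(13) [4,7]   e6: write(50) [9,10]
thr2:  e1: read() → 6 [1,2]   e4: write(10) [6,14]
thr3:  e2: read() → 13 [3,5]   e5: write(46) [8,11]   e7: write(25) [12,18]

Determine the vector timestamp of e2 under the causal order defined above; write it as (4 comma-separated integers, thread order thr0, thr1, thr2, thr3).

(0, 1, 0, 1)

root op e1, invoked 1: fresh clock plus thr2's own tick → (0, 0, 1, 0)
root op e3, invoked 4: fresh clock plus thr1's own tick → (0, 1, 0, 0)
root op e8, invoked 13: fresh clock plus thr0's own tick → (1, 0, 0, 0)
e4 (invocation 6): componentwise max over VC(e1)=(0, 0, 1, 0), +1 at thr2, giving (0, 0, 2, 0)
e2 (invocation 3): componentwise max over VC(e3)=(0, 1, 0, 0), +1 at thr3, giving (0, 1, 0, 1)
e6 (invocation 9): componentwise max over VC(e3)=(0, 1, 0, 0), +1 at thr1, giving (0, 2, 0, 0)
e9 (invocation 16): componentwise max over VC(e8)=(1, 0, 0, 0), +1 at thr0, giving (2, 0, 0, 0)
e5 (invocation 8): componentwise max over VC(e2)=(0, 1, 0, 1), +1 at thr3, giving (0, 1, 0, 2)
e7 (invocation 12): componentwise max over VC(e5)=(0, 1, 0, 2), +1 at thr3, giving (0, 1, 0, 3)
target: VC(e2) = (0, 1, 0, 1)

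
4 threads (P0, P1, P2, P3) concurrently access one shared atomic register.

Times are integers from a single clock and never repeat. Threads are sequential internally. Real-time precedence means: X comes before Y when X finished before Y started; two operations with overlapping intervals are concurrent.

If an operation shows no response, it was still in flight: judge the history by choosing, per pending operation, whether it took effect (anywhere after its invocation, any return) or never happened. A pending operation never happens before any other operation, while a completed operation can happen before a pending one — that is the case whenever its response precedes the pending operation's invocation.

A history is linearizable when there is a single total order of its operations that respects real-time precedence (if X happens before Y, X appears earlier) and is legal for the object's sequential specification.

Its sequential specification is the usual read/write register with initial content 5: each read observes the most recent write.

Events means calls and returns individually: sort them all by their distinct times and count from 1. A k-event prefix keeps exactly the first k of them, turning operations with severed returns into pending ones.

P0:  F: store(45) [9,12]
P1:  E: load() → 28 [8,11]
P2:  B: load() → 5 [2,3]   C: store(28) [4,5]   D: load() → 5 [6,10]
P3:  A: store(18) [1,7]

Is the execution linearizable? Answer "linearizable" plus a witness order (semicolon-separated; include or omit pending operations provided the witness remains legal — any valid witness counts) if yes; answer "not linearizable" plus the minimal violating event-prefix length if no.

prefix check: 1..9 passes, 1..10 fails once D's time-10 response joins
4 completed operations, 4 real-time-consistent orders — every atomic register replay fails
completion choices over the 2 pending operations (E, F) were checked; none helps
take A, B, C, D (pending dropped): step 2 already fails, because B load() → 5 cannot occur there
take B, A, C, D (pending dropped): step 4 already fails, because D load() → 5 cannot occur there

not linearizable — minimal violating prefix: 10 events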